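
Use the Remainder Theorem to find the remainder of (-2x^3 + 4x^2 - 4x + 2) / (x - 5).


By the Remainder Theorem, the remainder equals p(5):
  -2*(5)^3 = -250
  4*(5)^2 = 100
  -4*(5)^1 = -20
  constant: 2
Sum: -250 + 100 - 20 + 2 = -168


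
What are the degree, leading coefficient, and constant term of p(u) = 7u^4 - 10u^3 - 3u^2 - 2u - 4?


Highest power of u is 4, with coefficient 7. Constant term is -4.
Degree = 4, leading coefficient = 7, constant term = -4


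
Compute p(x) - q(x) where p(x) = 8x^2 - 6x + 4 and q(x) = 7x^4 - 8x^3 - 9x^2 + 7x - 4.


Distribute the minus sign:
  (8x^2 - 6x + 4)
- (7x^4 - 8x^3 - 9x^2 + 7x - 4)
Negate second polynomial: -7x^4 + 8x^3 + 9x^2 - 7x + 4
Add: -7x^4 + 8x^3 + 17x^2 - 13x + 8


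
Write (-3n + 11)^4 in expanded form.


Expand (-3n + 11)^4 by repeated multiplication:
  (-3n + 11)^2 = 9n^2 - 66n + 121
  (-3n + 11)^3 = -27n^3 + 297n^2 - 1089n + 1331
= 81n^4 - 1188n^3 + 6534n^2 - 15972n + 14641


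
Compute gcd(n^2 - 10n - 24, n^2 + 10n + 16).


Factor each:
  n^2 - 10n - 24 = (n + 2)(n - 12)
  n^2 + 10n + 16 = (n + 2)(n + 8)
Common monic factor: n + 2


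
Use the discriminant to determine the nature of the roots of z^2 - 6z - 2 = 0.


D = b^2 - 4ac = (-6)^2 - 4(1)(-2) = 36 + 8 = 44
Since D > 0: two distinct irrational roots


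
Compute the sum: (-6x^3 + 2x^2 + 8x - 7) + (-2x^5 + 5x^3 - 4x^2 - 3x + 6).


Align terms by degree and add:
  -6x^3 + 2x^2 + 8x - 7
  -2x^5 + 5x^3 - 4x^2 - 3x + 6
= -2x^5 - x^3 - 2x^2 + 5x - 1


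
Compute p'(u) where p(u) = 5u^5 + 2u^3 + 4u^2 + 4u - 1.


Apply the power rule term by term:
  d/du(5u^5) = 25u^4
  d/du(2u^3) = 6u^2
  d/du(4u^2) = 8u
  d/du(4u) = 4
  d/du(-1) = 0
p'(u) = 25u^4 + 6u^2 + 8u + 4


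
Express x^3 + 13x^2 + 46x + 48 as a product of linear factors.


Try integer roots (divisors of 48). x=-8: p(-8)=0.
Divide out (x + 8): quotient is x^2 + 5x + 6.
Factor the quadratic: (x + 2)(x + 3)
Result: (x + 8)(x + 2)(x + 3)


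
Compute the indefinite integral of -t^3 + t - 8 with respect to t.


Reverse power rule on each term:
  ∫ -t^3 dt = -(1/4)t^4
  ∫ t dt = (1/2)t^2
  ∫ -8 dt = -8t
F(t) = -(1/4)t^4 + (1/2)t^2 - 8t + C


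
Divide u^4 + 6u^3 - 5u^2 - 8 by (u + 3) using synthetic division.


Synthetic division with c = -3. Coefficients: 1, 6, -5, 0, -8
Bring down 1.
  1 * -3 = -3; -3 + 6 = 3
  3 * -3 = -9; -9 - 5 = -14
  -14 * -3 = 42; 42 + 0 = 42
  42 * -3 = -126; -126 - 8 = -134
Quotient: u^3 + 3u^2 - 14u + 42, Remainder: -134


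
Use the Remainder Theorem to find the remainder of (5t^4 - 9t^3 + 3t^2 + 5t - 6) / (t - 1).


By the Remainder Theorem, the remainder equals p(1):
  5*(1)^4 = 5
  -9*(1)^3 = -9
  3*(1)^2 = 3
  5*(1)^1 = 5
  constant: -6
Sum: 5 - 9 + 3 + 5 - 6 = -2


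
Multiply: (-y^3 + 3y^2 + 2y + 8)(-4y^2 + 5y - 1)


Distribute each term of the first polynomial:
  (-y^3)(-4y^2 + 5y - 1) = 4y^5 - 5y^4 + y^3
  (3y^2)(-4y^2 + 5y - 1) = -12y^4 + 15y^3 - 3y^2
  (2y)(-4y^2 + 5y - 1) = -8y^3 + 10y^2 - 2y
  (8)(-4y^2 + 5y - 1) = -32y^2 + 40y - 8
Sum: 4y^5 - 17y^4 + 8y^3 - 25y^2 + 38y - 8


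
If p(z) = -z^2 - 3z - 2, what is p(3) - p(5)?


p(3) = -20
p(5) = -42
p(3) - p(5) = -20 + 42 = 22


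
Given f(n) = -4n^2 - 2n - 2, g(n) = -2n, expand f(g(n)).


Substitute g(n) into f:
f(g(n)) = -4*(-2n)^2 + (-2)*(-2n) + (-2)
(-2n)^2 = 4n^2
Expand and combine: -16n^2 + 4n - 2


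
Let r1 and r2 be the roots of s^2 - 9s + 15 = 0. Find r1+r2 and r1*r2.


For as^2+bs+c=0: sum = -b/a, product = c/a.
a=1, b=-9, c=15
Sum = -(-9)/1 = 9
Product = (15)/1 = 15


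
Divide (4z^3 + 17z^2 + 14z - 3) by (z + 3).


(4z^3 + 17z^2 + 14z - 3) / (z + 3)
Step 1: 4z^2 * (z + 3) = 4z^3 + 12z^2; subtract.
Step 2: 5z * (z + 3) = 5z^2 + 15z; subtract.
Step 3: -1 * (z + 3) = -z - 3; subtract.
Quotient: 4z^2 + 5z - 1, Remainder: 0


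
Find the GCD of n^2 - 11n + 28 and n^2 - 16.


Factor each:
  n^2 - 11n + 28 = (n - 4)(n - 7)
  n^2 - 16 = (n - 4)(n + 4)
Common monic factor: n - 4


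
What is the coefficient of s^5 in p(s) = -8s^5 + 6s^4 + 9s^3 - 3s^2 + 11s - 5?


Read off the coefficient of s^5: -8


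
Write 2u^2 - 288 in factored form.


Roots satisfy r1 + r2 = -b/a = 0 and r1*r2 = c/a = -144.
So r1 = 12, r2 = -12.
2u^2 - 288 = 2(u - r1)(u - r2) = 2(u - 12)(u + 12)


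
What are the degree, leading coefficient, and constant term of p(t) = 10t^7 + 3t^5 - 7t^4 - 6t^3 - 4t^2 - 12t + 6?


Highest power of t is 7, with coefficient 10. Constant term is 6.
Degree = 7, leading coefficient = 10, constant term = 6


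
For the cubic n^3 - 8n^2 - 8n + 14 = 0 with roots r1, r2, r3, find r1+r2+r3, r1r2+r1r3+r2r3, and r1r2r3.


Monic cubic n^3+bn^2+cn+d=0: sum=-b, pairwise sum=c, product=-d.
b=-8, c=-8, d=14
r1+r2+r3 = 8
r1r2+r1r3+r2r3 = -8
r1r2r3 = -14


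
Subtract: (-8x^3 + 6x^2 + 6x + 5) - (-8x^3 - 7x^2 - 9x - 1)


Distribute the minus sign:
  (-8x^3 + 6x^2 + 6x + 5)
- (-8x^3 - 7x^2 - 9x - 1)
Negate second polynomial: 8x^3 + 7x^2 + 9x + 1
Add: 13x^2 + 15x + 6


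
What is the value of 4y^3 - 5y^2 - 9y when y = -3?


Using direct substitution:
  4 * (-3)^3 = -108
  -5 * (-3)^2 = -45
  -9 * (-3)^1 = 27
  constant: 0
Sum = -108 - 45 + 27 + 0 = -126


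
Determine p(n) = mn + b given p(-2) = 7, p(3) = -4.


p(n) = mn + b. Using p(-2)=7, p(3)=-4:
m = (7 + 4)/(-2 - 3) = 11/-5 = -11/5
b = 7 - m*(-2) = 7 - 22/5 = 13/5
p(n) = -(11/5)n + (13/5)


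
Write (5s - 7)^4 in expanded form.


Expand (5s - 7)^4 by repeated multiplication:
  (5s - 7)^2 = 25s^2 - 70s + 49
  (5s - 7)^3 = 125s^3 - 525s^2 + 735s - 343
= 625s^4 - 3500s^3 + 7350s^2 - 6860s + 2401


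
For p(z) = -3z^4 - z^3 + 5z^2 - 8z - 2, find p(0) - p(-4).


p(0) = -2
p(-4) = -594
p(0) - p(-4) = -2 + 594 = 592


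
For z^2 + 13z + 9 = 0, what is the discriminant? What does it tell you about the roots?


D = b^2 - 4ac = (13)^2 - 4(1)(9) = 169 - 36 = 133
Since D > 0: two distinct irrational roots


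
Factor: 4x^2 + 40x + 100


Roots satisfy r1 + r2 = -b/a = -10 and r1*r2 = c/a = 25.
So r1 = -5, r2 = -5.
4x^2 + 40x + 100 = 4(x - r1)(x - r2) = 4(x + 5)(x + 5)


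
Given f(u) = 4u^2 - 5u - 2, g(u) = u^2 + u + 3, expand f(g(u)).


Substitute g(u) into f:
f(g(u)) = 4*(u^2 + u + 3)^2 + (-5)*(u^2 + u + 3) + (-2)
(u^2 + u + 3)^2 = u^4 + 2u^3 + 7u^2 + 6u + 9
Expand and combine: 4u^4 + 8u^3 + 23u^2 + 19u + 19


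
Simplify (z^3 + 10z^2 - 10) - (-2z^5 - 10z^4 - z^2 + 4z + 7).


Distribute the minus sign:
  (z^3 + 10z^2 - 10)
- (-2z^5 - 10z^4 - z^2 + 4z + 7)
Negate second polynomial: 2z^5 + 10z^4 + z^2 - 4z - 7
Add: 2z^5 + 10z^4 + z^3 + 11z^2 - 4z - 17


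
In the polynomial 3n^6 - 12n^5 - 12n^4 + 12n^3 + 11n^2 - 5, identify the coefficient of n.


Read off the coefficient of n: 0


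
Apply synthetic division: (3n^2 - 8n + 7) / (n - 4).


Synthetic division with c = 4. Coefficients: 3, -8, 7
Bring down 3.
  3 * 4 = 12; 12 - 8 = 4
  4 * 4 = 16; 16 + 7 = 23
Quotient: 3n + 4, Remainder: 23


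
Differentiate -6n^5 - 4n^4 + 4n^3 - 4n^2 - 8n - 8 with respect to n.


Apply the power rule term by term:
  d/dn(-6n^5) = -30n^4
  d/dn(-4n^4) = -16n^3
  d/dn(4n^3) = 12n^2
  d/dn(-4n^2) = -8n
  d/dn(-8n) = -8
  d/dn(-8) = 0
p'(n) = -30n^4 - 16n^3 + 12n^2 - 8n - 8


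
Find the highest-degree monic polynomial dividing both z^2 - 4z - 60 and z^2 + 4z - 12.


Factor each:
  z^2 - 4z - 60 = (z + 6)(z - 10)
  z^2 + 4z - 12 = (z + 6)(z - 2)
Common monic factor: z + 6


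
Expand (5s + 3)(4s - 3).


Distribute each term of the first polynomial:
  (5s)(4s - 3) = 20s^2 - 15s
  (3)(4s - 3) = 12s - 9
Sum: 20s^2 - 3s - 9


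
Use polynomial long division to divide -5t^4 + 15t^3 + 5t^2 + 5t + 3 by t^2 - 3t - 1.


(-5t^4 + 15t^3 + 5t^2 + 5t + 3) / (t^2 - 3t - 1)
Step 1: -5t^2 * (t^2 - 3t - 1) = -5t^4 + 15t^3 + 5t^2; subtract.
Step 2: 0 * (t^2 - 3t - 1) = 0; subtract.
Step 3: 0 * (t^2 - 3t - 1) = 0; subtract.
Quotient: -5t^2, Remainder: 5t + 3


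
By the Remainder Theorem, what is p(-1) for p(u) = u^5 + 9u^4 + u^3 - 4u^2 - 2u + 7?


By the Remainder Theorem, the remainder equals p(-1):
  1*(-1)^5 = -1
  9*(-1)^4 = 9
  1*(-1)^3 = -1
  -4*(-1)^2 = -4
  -2*(-1)^1 = 2
  constant: 7
Sum: -1 + 9 - 1 - 4 + 2 + 7 = 12


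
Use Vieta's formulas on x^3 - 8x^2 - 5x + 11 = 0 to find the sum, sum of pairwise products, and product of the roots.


Monic cubic x^3+bx^2+cx+d=0: sum=-b, pairwise sum=c, product=-d.
b=-8, c=-5, d=11
r1+r2+r3 = 8
r1r2+r1r3+r2r3 = -5
r1r2r3 = -11


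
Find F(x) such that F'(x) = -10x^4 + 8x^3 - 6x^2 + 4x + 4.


Reverse power rule on each term:
  ∫ -10x^4 dx = -2x^5
  ∫ 8x^3 dx = 2x^4
  ∫ -6x^2 dx = -2x^3
  ∫ 4x dx = 2x^2
  ∫ 4 dx = 4x
F(x) = -2x^5 + 2x^4 - 2x^3 + 2x^2 + 4x + C


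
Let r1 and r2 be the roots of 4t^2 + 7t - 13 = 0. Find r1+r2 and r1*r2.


For at^2+bt+c=0: sum = -b/a, product = c/a.
a=4, b=7, c=-13
Sum = -(7)/4 = -7/4
Product = (-13)/4 = -13/4


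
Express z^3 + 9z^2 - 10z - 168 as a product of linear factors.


Try integer roots (divisors of -168). z=-6: p(-6)=0.
Divide out (z + 6): quotient is z^2 + 3z - 28.
Factor the quadratic: (z + 7)(z - 4)
Result: (z + 6)(z + 7)(z - 4)


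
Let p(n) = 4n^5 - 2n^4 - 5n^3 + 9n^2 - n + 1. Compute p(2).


Using direct substitution:
  4 * (2)^5 = 128
  -2 * (2)^4 = -32
  -5 * (2)^3 = -40
  9 * (2)^2 = 36
  -1 * (2)^1 = -2
  constant: 1
Sum = 128 - 32 - 40 + 36 - 2 + 1 = 91


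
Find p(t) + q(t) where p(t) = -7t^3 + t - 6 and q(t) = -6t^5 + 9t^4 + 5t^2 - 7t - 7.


Align terms by degree and add:
  -7t^3 + t - 6
  -6t^5 + 9t^4 + 5t^2 - 7t - 7
= -6t^5 + 9t^4 - 7t^3 + 5t^2 - 6t - 13


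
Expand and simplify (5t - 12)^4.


Expand (5t - 12)^4 by repeated multiplication:
  (5t - 12)^2 = 25t^2 - 120t + 144
  (5t - 12)^3 = 125t^3 - 900t^2 + 2160t - 1728
= 625t^4 - 6000t^3 + 21600t^2 - 34560t + 20736


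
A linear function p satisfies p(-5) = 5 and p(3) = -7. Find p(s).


p(s) = ms + b. Using p(-5)=5, p(3)=-7:
m = (5 + 7)/(-5 - 3) = 12/-8 = -3/2
b = 5 - m*(-5) = 5 - 15/2 = -5/2
p(s) = -(3/2)s - (5/2)


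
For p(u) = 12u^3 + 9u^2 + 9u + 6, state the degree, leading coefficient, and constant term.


Highest power of u is 3, with coefficient 12. Constant term is 6.
Degree = 3, leading coefficient = 12, constant term = 6


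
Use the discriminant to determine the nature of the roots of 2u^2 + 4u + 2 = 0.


D = b^2 - 4ac = (4)^2 - 4(2)(2) = 16 - 16 = 0
Since D = 0: one repeated real root


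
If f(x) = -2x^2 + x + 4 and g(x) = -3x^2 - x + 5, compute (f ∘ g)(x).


Substitute g(x) into f:
f(g(x)) = -2*(-3x^2 - x + 5)^2 + 1*(-3x^2 - x + 5) + 4
(-3x^2 - x + 5)^2 = 9x^4 + 6x^3 - 29x^2 - 10x + 25
Expand and combine: -18x^4 - 12x^3 + 55x^2 + 19x - 41


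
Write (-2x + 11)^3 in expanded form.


Expand (-2x + 11)^3 by repeated multiplication:
  (-2x + 11)^2 = 4x^2 - 44x + 121
= -8x^3 + 132x^2 - 726x + 1331


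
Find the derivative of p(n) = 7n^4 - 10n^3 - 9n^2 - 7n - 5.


Apply the power rule term by term:
  d/dn(7n^4) = 28n^3
  d/dn(-10n^3) = -30n^2
  d/dn(-9n^2) = -18n
  d/dn(-7n) = -7
  d/dn(-5) = 0
p'(n) = 28n^3 - 30n^2 - 18n - 7


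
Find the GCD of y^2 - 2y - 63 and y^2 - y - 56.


Factor each:
  y^2 - 2y - 63 = (y + 7)(y - 9)
  y^2 - y - 56 = (y + 7)(y - 8)
Common monic factor: y + 7


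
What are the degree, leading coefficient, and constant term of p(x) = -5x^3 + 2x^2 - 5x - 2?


Highest power of x is 3, with coefficient -5. Constant term is -2.
Degree = 3, leading coefficient = -5, constant term = -2


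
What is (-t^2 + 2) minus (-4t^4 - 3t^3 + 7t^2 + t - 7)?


Distribute the minus sign:
  (-t^2 + 2)
- (-4t^4 - 3t^3 + 7t^2 + t - 7)
Negate second polynomial: 4t^4 + 3t^3 - 7t^2 - t + 7
Add: 4t^4 + 3t^3 - 8t^2 - t + 9


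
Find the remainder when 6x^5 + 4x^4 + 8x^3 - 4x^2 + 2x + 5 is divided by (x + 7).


By the Remainder Theorem, the remainder equals p(-7):
  6*(-7)^5 = -100842
  4*(-7)^4 = 9604
  8*(-7)^3 = -2744
  -4*(-7)^2 = -196
  2*(-7)^1 = -14
  constant: 5
Sum: -100842 + 9604 - 2744 - 196 - 14 + 5 = -94187


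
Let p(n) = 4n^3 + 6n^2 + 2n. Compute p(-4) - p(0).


p(-4) = -168
p(0) = 0
p(-4) - p(0) = -168 = -168


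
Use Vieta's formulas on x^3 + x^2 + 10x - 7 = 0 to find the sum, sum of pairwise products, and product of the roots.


Monic cubic x^3+bx^2+cx+d=0: sum=-b, pairwise sum=c, product=-d.
b=1, c=10, d=-7
r1+r2+r3 = -1
r1r2+r1r3+r2r3 = 10
r1r2r3 = 7


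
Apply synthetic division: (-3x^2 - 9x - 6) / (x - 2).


Synthetic division with c = 2. Coefficients: -3, -9, -6
Bring down -3.
  -3 * 2 = -6; -6 - 9 = -15
  -15 * 2 = -30; -30 - 6 = -36
Quotient: -3x - 15, Remainder: -36


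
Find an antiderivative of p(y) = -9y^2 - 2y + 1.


Reverse power rule on each term:
  ∫ -9y^2 dy = -3y^3
  ∫ -2y dy = -y^2
  ∫ 1 dy = y
F(y) = -3y^3 - y^2 + y + C


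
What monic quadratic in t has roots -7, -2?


p(t) = (t + 7)(t + 2)
Expand: t^2 + 9t + 14


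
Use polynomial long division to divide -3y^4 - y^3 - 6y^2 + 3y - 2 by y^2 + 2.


(-3y^4 - y^3 - 6y^2 + 3y - 2) / (y^2 + 2)
Step 1: -3y^2 * (y^2 + 2) = -3y^4 - 6y^2; subtract.
Step 2: -y * (y^2 + 2) = -y^3 - 2y; subtract.
Step 3: 0 * (y^2 + 2) = 0; subtract.
Quotient: -3y^2 - y, Remainder: 5y - 2


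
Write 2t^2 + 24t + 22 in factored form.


Roots satisfy r1 + r2 = -b/a = -12 and r1*r2 = c/a = 11.
So r1 = -11, r2 = -1.
2t^2 + 24t + 22 = 2(t - r1)(t - r2) = 2(t + 11)(t + 1)


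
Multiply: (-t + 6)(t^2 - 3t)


Distribute each term of the first polynomial:
  (-t)(t^2 - 3t) = -t^3 + 3t^2
  (6)(t^2 - 3t) = 6t^2 - 18t
Sum: -t^3 + 9t^2 - 18t


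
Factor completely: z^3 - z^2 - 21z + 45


Try integer roots (divisors of 45). z=3: p(3)=0.
Divide out (z - 3): quotient is z^2 + 2z - 15.
Factor the quadratic: (z + 5)(z - 3)
Result: (z - 3)(z + 5)(z - 3)


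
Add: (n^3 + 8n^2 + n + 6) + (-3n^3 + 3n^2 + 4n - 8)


Align terms by degree and add:
  n^3 + 8n^2 + n + 6
  -3n^3 + 3n^2 + 4n - 8
= -2n^3 + 11n^2 + 5n - 2


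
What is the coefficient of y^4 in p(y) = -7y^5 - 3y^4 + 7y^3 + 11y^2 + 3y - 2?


Read off the coefficient of y^4: -3


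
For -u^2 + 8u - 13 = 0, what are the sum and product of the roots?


For au^2+bu+c=0: sum = -b/a, product = c/a.
a=-1, b=8, c=-13
Sum = -(8)/-1 = 8
Product = (-13)/-1 = 13


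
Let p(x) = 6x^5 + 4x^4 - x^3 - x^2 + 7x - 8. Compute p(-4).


Using direct substitution:
  6 * (-4)^5 = -6144
  4 * (-4)^4 = 1024
  -1 * (-4)^3 = 64
  -1 * (-4)^2 = -16
  7 * (-4)^1 = -28
  constant: -8
Sum = -6144 + 1024 + 64 - 16 - 28 - 8 = -5108


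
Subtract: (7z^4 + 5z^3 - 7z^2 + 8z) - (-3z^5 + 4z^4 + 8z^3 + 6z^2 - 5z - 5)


Distribute the minus sign:
  (7z^4 + 5z^3 - 7z^2 + 8z)
- (-3z^5 + 4z^4 + 8z^3 + 6z^2 - 5z - 5)
Negate second polynomial: 3z^5 - 4z^4 - 8z^3 - 6z^2 + 5z + 5
Add: 3z^5 + 3z^4 - 3z^3 - 13z^2 + 13z + 5


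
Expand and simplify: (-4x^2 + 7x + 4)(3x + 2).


Distribute each term of the first polynomial:
  (-4x^2)(3x + 2) = -12x^3 - 8x^2
  (7x)(3x + 2) = 21x^2 + 14x
  (4)(3x + 2) = 12x + 8
Sum: -12x^3 + 13x^2 + 26x + 8


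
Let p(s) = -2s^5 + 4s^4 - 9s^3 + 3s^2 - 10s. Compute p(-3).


Using direct substitution:
  -2 * (-3)^5 = 486
  4 * (-3)^4 = 324
  -9 * (-3)^3 = 243
  3 * (-3)^2 = 27
  -10 * (-3)^1 = 30
  constant: 0
Sum = 486 + 324 + 243 + 27 + 30 + 0 = 1110


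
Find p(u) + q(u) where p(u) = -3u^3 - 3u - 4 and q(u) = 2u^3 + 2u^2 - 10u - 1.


Align terms by degree and add:
  -3u^3 - 3u - 4
+ 2u^3 + 2u^2 - 10u - 1
= -u^3 + 2u^2 - 13u - 5


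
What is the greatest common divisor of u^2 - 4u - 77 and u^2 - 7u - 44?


Factor each:
  u^2 - 4u - 77 = (u - 11)(u + 7)
  u^2 - 7u - 44 = (u - 11)(u + 4)
Common monic factor: u - 11


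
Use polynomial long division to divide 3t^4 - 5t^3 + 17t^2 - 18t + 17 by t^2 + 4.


(3t^4 - 5t^3 + 17t^2 - 18t + 17) / (t^2 + 4)
Step 1: 3t^2 * (t^2 + 4) = 3t^4 + 12t^2; subtract.
Step 2: -5t * (t^2 + 4) = -5t^3 - 20t; subtract.
Step 3: 5 * (t^2 + 4) = 5t^2 + 20; subtract.
Quotient: 3t^2 - 5t + 5, Remainder: 2t - 3


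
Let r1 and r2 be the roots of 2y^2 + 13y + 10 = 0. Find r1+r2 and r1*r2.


For ay^2+by+c=0: sum = -b/a, product = c/a.
a=2, b=13, c=10
Sum = -(13)/2 = -13/2
Product = (10)/2 = 5


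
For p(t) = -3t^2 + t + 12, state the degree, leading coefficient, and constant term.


Highest power of t is 2, with coefficient -3. Constant term is 12.
Degree = 2, leading coefficient = -3, constant term = 12


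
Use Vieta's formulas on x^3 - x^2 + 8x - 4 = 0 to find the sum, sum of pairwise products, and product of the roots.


Monic cubic x^3+bx^2+cx+d=0: sum=-b, pairwise sum=c, product=-d.
b=-1, c=8, d=-4
r1+r2+r3 = 1
r1r2+r1r3+r2r3 = 8
r1r2r3 = 4


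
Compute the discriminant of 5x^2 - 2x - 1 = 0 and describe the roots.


D = b^2 - 4ac = (-2)^2 - 4(5)(-1) = 4 + 20 = 24
Since D > 0: two distinct irrational roots


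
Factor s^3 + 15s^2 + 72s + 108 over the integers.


Try integer roots (divisors of 108). s=-3: p(-3)=0.
Divide out (s + 3): quotient is s^2 + 12s + 36.
Factor the quadratic: (s + 6)(s + 6)
Result: (s + 3)(s + 6)(s + 6)


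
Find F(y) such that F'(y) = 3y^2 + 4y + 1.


Reverse power rule on each term:
  ∫ 3y^2 dy = y^3
  ∫ 4y dy = 2y^2
  ∫ 1 dy = y
F(y) = y^3 + 2y^2 + y + C


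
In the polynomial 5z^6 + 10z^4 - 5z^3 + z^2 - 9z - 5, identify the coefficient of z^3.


Read off the coefficient of z^3: -5


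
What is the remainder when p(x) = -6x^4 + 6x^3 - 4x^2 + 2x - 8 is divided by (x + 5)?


By the Remainder Theorem, the remainder equals p(-5):
  -6*(-5)^4 = -3750
  6*(-5)^3 = -750
  -4*(-5)^2 = -100
  2*(-5)^1 = -10
  constant: -8
Sum: -3750 - 750 - 100 - 10 - 8 = -4618


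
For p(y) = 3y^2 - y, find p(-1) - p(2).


p(-1) = 4
p(2) = 10
p(-1) - p(2) = 4 - 10 = -6


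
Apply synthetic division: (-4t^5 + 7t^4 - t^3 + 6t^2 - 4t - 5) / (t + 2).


Synthetic division with c = -2. Coefficients: -4, 7, -1, 6, -4, -5
Bring down -4.
  -4 * -2 = 8; 8 + 7 = 15
  15 * -2 = -30; -30 - 1 = -31
  -31 * -2 = 62; 62 + 6 = 68
  68 * -2 = -136; -136 - 4 = -140
  -140 * -2 = 280; 280 - 5 = 275
Quotient: -4t^4 + 15t^3 - 31t^2 + 68t - 140, Remainder: 275


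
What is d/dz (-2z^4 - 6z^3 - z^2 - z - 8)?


Apply the power rule term by term:
  d/dz(-2z^4) = -8z^3
  d/dz(-6z^3) = -18z^2
  d/dz(-z^2) = -2z
  d/dz(-z) = -1
  d/dz(-8) = 0
p'(z) = -8z^3 - 18z^2 - 2z - 1


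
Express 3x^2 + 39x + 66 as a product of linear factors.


Roots satisfy r1 + r2 = -b/a = -13 and r1*r2 = c/a = 22.
So r1 = -11, r2 = -2.
3x^2 + 39x + 66 = 3(x - r1)(x - r2) = 3(x + 11)(x + 2)


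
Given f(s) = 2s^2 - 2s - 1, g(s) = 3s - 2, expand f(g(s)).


Substitute g(s) into f:
f(g(s)) = 2*(3s - 2)^2 + (-2)*(3s - 2) + (-1)
(3s - 2)^2 = 9s^2 - 12s + 4
Expand and combine: 18s^2 - 30s + 11


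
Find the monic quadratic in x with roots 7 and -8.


p(x) = (x - 7)(x + 8)
Expand: x^2 + x - 56


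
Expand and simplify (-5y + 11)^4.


Expand (-5y + 11)^4 by repeated multiplication:
  (-5y + 11)^2 = 25y^2 - 110y + 121
  (-5y + 11)^3 = -125y^3 + 825y^2 - 1815y + 1331
= 625y^4 - 5500y^3 + 18150y^2 - 26620y + 14641


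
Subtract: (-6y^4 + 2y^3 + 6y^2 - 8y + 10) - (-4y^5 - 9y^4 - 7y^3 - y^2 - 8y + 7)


Distribute the minus sign:
  (-6y^4 + 2y^3 + 6y^2 - 8y + 10)
- (-4y^5 - 9y^4 - 7y^3 - y^2 - 8y + 7)
Negate second polynomial: 4y^5 + 9y^4 + 7y^3 + y^2 + 8y - 7
Add: 4y^5 + 3y^4 + 9y^3 + 7y^2 + 3


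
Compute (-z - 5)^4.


Expand (-z - 5)^4 by repeated multiplication:
  (-z - 5)^2 = z^2 + 10z + 25
  (-z - 5)^3 = -z^3 - 15z^2 - 75z - 125
= z^4 + 20z^3 + 150z^2 + 500z + 625


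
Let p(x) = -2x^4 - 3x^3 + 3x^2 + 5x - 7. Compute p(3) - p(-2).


p(3) = -208
p(-2) = -13
p(3) - p(-2) = -208 + 13 = -195


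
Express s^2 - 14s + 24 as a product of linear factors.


Roots satisfy r1 + r2 = -b/a = 14 and r1*r2 = c/a = 24.
So r1 = 2, r2 = 12.
s^2 - 14s + 24 = (s - r1)(s - r2) = (s - 2)(s - 12)


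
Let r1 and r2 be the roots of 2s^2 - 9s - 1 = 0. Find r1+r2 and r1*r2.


For as^2+bs+c=0: sum = -b/a, product = c/a.
a=2, b=-9, c=-1
Sum = -(-9)/2 = 9/2
Product = (-1)/2 = -1/2


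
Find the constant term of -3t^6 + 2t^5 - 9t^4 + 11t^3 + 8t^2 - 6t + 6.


Read off the constant term: 6


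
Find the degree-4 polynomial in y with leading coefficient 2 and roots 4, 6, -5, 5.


p(y) = 2(y - 4)(y - 6)(y + 5)(y - 5)
Expand: 2y^4 - 20y^3 - 2y^2 + 500y - 1200


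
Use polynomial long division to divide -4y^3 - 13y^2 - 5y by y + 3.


(-4y^3 - 13y^2 - 5y) / (y + 3)
Step 1: -4y^2 * (y + 3) = -4y^3 - 12y^2; subtract.
Step 2: -y * (y + 3) = -y^2 - 3y; subtract.
Step 3: -2 * (y + 3) = -2y - 6; subtract.
Quotient: -4y^2 - y - 2, Remainder: 6


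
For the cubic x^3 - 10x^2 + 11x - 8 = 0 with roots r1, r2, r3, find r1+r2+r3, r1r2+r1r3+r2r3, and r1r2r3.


Monic cubic x^3+bx^2+cx+d=0: sum=-b, pairwise sum=c, product=-d.
b=-10, c=11, d=-8
r1+r2+r3 = 10
r1r2+r1r3+r2r3 = 11
r1r2r3 = 8


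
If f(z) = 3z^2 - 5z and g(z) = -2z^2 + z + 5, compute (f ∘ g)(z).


Substitute g(z) into f:
f(g(z)) = 3*(-2z^2 + z + 5)^2 + (-5)*(-2z^2 + z + 5)
(-2z^2 + z + 5)^2 = 4z^4 - 4z^3 - 19z^2 + 10z + 25
Expand and combine: 12z^4 - 12z^3 - 47z^2 + 25z + 50


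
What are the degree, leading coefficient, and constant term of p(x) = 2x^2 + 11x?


Highest power of x is 2, with coefficient 2. Constant term is 0.
Degree = 2, leading coefficient = 2, constant term = 0


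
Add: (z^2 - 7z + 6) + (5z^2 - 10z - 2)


Align terms by degree and add:
  z^2 - 7z + 6
+ 5z^2 - 10z - 2
= 6z^2 - 17z + 4


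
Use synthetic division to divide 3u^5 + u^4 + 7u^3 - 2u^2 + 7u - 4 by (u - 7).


Synthetic division with c = 7. Coefficients: 3, 1, 7, -2, 7, -4
Bring down 3.
  3 * 7 = 21; 21 + 1 = 22
  22 * 7 = 154; 154 + 7 = 161
  161 * 7 = 1127; 1127 - 2 = 1125
  1125 * 7 = 7875; 7875 + 7 = 7882
  7882 * 7 = 55174; 55174 - 4 = 55170
Quotient: 3u^4 + 22u^3 + 161u^2 + 1125u + 7882, Remainder: 55170


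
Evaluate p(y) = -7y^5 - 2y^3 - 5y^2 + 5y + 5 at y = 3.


Using direct substitution:
  -7 * (3)^5 = -1701
  0 * (3)^4 = 0
  -2 * (3)^3 = -54
  -5 * (3)^2 = -45
  5 * (3)^1 = 15
  constant: 5
Sum = -1701 + 0 - 54 - 45 + 15 + 5 = -1780


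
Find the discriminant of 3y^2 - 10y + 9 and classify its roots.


D = b^2 - 4ac = (-10)^2 - 4(3)(9) = 100 - 108 = -8
Since D < 0: two complex conjugate roots (no real roots)


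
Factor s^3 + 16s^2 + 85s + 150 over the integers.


Try integer roots (divisors of 150). s=-5: p(-5)=0.
Divide out (s + 5): quotient is s^2 + 11s + 30.
Factor the quadratic: (s + 5)(s + 6)
Result: (s + 5)(s + 5)(s + 6)


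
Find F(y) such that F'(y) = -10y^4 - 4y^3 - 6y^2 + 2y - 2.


Reverse power rule on each term:
  ∫ -10y^4 dy = -2y^5
  ∫ -4y^3 dy = -y^4
  ∫ -6y^2 dy = -2y^3
  ∫ 2y dy = y^2
  ∫ -2 dy = -2y
F(y) = -2y^5 - y^4 - 2y^3 + y^2 - 2y + C


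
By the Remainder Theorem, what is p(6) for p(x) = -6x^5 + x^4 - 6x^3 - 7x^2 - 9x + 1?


By the Remainder Theorem, the remainder equals p(6):
  -6*(6)^5 = -46656
  1*(6)^4 = 1296
  -6*(6)^3 = -1296
  -7*(6)^2 = -252
  -9*(6)^1 = -54
  constant: 1
Sum: -46656 + 1296 - 1296 - 252 - 54 + 1 = -46961


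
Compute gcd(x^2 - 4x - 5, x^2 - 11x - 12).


Factor each:
  x^2 - 4x - 5 = (x + 1)(x - 5)
  x^2 - 11x - 12 = (x + 1)(x - 12)
Common monic factor: x + 1


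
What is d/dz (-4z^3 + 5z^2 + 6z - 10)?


Apply the power rule term by term:
  d/dz(-4z^3) = -12z^2
  d/dz(5z^2) = 10z
  d/dz(6z) = 6
  d/dz(-10) = 0
p'(z) = -12z^2 + 10z + 6


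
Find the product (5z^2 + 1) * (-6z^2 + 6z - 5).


Distribute each term of the first polynomial:
  (5z^2)(-6z^2 + 6z - 5) = -30z^4 + 30z^3 - 25z^2
  (1)(-6z^2 + 6z - 5) = -6z^2 + 6z - 5
Sum: -30z^4 + 30z^3 - 31z^2 + 6z - 5


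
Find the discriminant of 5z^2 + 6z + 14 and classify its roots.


D = b^2 - 4ac = (6)^2 - 4(5)(14) = 36 - 280 = -244
Since D < 0: two complex conjugate roots (no real roots)


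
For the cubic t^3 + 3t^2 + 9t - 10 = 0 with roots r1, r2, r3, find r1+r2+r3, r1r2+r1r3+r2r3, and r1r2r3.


Monic cubic t^3+bt^2+ct+d=0: sum=-b, pairwise sum=c, product=-d.
b=3, c=9, d=-10
r1+r2+r3 = -3
r1r2+r1r3+r2r3 = 9
r1r2r3 = 10


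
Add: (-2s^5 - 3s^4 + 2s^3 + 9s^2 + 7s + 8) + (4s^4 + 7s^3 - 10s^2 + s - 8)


Align terms by degree and add:
  -2s^5 - 3s^4 + 2s^3 + 9s^2 + 7s + 8
+ 4s^4 + 7s^3 - 10s^2 + s - 8
= -2s^5 + s^4 + 9s^3 - s^2 + 8s


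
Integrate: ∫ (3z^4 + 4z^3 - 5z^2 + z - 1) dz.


Reverse power rule on each term:
  ∫ 3z^4 dz = (3/5)z^5
  ∫ 4z^3 dz = z^4
  ∫ -5z^2 dz = -(5/3)z^3
  ∫ z dz = (1/2)z^2
  ∫ -1 dz = -z
F(z) = (3/5)z^5 + z^4 - (5/3)z^3 + (1/2)z^2 - z + C


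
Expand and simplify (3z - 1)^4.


Expand (3z - 1)^4 by repeated multiplication:
  (3z - 1)^2 = 9z^2 - 6z + 1
  (3z - 1)^3 = 27z^3 - 27z^2 + 9z - 1
= 81z^4 - 108z^3 + 54z^2 - 12z + 1


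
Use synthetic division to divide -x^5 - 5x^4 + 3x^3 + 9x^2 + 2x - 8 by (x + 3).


Synthetic division with c = -3. Coefficients: -1, -5, 3, 9, 2, -8
Bring down -1.
  -1 * -3 = 3; 3 - 5 = -2
  -2 * -3 = 6; 6 + 3 = 9
  9 * -3 = -27; -27 + 9 = -18
  -18 * -3 = 54; 54 + 2 = 56
  56 * -3 = -168; -168 - 8 = -176
Quotient: -x^4 - 2x^3 + 9x^2 - 18x + 56, Remainder: -176


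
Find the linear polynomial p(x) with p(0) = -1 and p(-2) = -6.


p(x) = mx + b. Using p(0)=-1, p(-2)=-6:
m = (-1 + 6)/(0 + 2) = 5/2 = 5/2
b = -1 - m*(0) = -1 = -1
p(x) = (5/2)x - 1


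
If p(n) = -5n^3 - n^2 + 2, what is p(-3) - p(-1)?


p(-3) = 128
p(-1) = 6
p(-3) - p(-1) = 128 - 6 = 122


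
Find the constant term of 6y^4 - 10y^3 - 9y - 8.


Read off the constant term: -8


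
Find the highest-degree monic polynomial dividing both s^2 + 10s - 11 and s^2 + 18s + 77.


Factor each:
  s^2 + 10s - 11 = (s + 11)(s - 1)
  s^2 + 18s + 77 = (s + 11)(s + 7)
Common monic factor: s + 11


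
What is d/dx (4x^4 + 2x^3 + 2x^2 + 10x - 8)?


Apply the power rule term by term:
  d/dx(4x^4) = 16x^3
  d/dx(2x^3) = 6x^2
  d/dx(2x^2) = 4x
  d/dx(10x) = 10
  d/dx(-8) = 0
p'(x) = 16x^3 + 6x^2 + 4x + 10


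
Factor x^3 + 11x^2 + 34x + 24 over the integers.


Try integer roots (divisors of 24). x=-6: p(-6)=0.
Divide out (x + 6): quotient is x^2 + 5x + 4.
Factor the quadratic: (x + 1)(x + 4)
Result: (x + 6)(x + 1)(x + 4)


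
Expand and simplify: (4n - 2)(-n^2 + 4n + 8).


Distribute each term of the first polynomial:
  (4n)(-n^2 + 4n + 8) = -4n^3 + 16n^2 + 32n
  (-2)(-n^2 + 4n + 8) = 2n^2 - 8n - 16
Sum: -4n^3 + 18n^2 + 24n - 16


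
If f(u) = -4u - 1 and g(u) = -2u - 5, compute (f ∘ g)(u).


Substitute g(u) into f:
f(g(u)) = -4*(-2u - 5) + (-1)
Expand and combine: 8u + 19


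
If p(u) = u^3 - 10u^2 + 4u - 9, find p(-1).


Using direct substitution:
  1 * (-1)^3 = -1
  -10 * (-1)^2 = -10
  4 * (-1)^1 = -4
  constant: -9
Sum = -1 - 10 - 4 - 9 = -24


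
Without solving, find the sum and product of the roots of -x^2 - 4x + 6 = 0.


For ax^2+bx+c=0: sum = -b/a, product = c/a.
a=-1, b=-4, c=6
Sum = -(-4)/-1 = -4
Product = (6)/-1 = -6


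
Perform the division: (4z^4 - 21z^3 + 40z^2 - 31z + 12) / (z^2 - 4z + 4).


(4z^4 - 21z^3 + 40z^2 - 31z + 12) / (z^2 - 4z + 4)
Step 1: 4z^2 * (z^2 - 4z + 4) = 4z^4 - 16z^3 + 16z^2; subtract.
Step 2: -5z * (z^2 - 4z + 4) = -5z^3 + 20z^2 - 20z; subtract.
Step 3: 4 * (z^2 - 4z + 4) = 4z^2 - 16z + 16; subtract.
Quotient: 4z^2 - 5z + 4, Remainder: 5z - 4


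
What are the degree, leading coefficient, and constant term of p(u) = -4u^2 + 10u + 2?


Highest power of u is 2, with coefficient -4. Constant term is 2.
Degree = 2, leading coefficient = -4, constant term = 2


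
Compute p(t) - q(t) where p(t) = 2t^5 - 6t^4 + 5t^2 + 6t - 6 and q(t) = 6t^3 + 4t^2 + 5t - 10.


Distribute the minus sign:
  (2t^5 - 6t^4 + 5t^2 + 6t - 6)
- (6t^3 + 4t^2 + 5t - 10)
Negate second polynomial: -6t^3 - 4t^2 - 5t + 10
Add: 2t^5 - 6t^4 - 6t^3 + t^2 + t + 4


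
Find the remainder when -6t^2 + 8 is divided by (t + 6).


By the Remainder Theorem, the remainder equals p(-6):
  -6*(-6)^2 = -216
  0*(-6)^1 = 0
  constant: 8
Sum: -216 + 0 + 8 = -208


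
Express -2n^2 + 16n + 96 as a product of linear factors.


Roots satisfy r1 + r2 = -b/a = 8 and r1*r2 = c/a = -48.
So r1 = 12, r2 = -4.
-2n^2 + 16n + 96 = -2(n - r1)(n - r2) = -2(n - 12)(n + 4)


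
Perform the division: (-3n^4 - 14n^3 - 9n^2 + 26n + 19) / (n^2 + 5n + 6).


(-3n^4 - 14n^3 - 9n^2 + 26n + 19) / (n^2 + 5n + 6)
Step 1: -3n^2 * (n^2 + 5n + 6) = -3n^4 - 15n^3 - 18n^2; subtract.
Step 2: n * (n^2 + 5n + 6) = n^3 + 5n^2 + 6n; subtract.
Step 3: 4 * (n^2 + 5n + 6) = 4n^2 + 20n + 24; subtract.
Quotient: -3n^2 + n + 4, Remainder: -5


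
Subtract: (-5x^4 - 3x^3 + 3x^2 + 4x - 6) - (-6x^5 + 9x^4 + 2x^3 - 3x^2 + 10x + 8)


Distribute the minus sign:
  (-5x^4 - 3x^3 + 3x^2 + 4x - 6)
- (-6x^5 + 9x^4 + 2x^3 - 3x^2 + 10x + 8)
Negate second polynomial: 6x^5 - 9x^4 - 2x^3 + 3x^2 - 10x - 8
Add: 6x^5 - 14x^4 - 5x^3 + 6x^2 - 6x - 14


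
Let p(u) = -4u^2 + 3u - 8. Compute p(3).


Using direct substitution:
  -4 * (3)^2 = -36
  3 * (3)^1 = 9
  constant: -8
Sum = -36 + 9 - 8 = -35


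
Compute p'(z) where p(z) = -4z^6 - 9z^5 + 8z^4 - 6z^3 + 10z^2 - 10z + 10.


Apply the power rule term by term:
  d/dz(-4z^6) = -24z^5
  d/dz(-9z^5) = -45z^4
  d/dz(8z^4) = 32z^3
  d/dz(-6z^3) = -18z^2
  d/dz(10z^2) = 20z
  d/dz(-10z) = -10
  d/dz(10) = 0
p'(z) = -24z^5 - 45z^4 + 32z^3 - 18z^2 + 20z - 10


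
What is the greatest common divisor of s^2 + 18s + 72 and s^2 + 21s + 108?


Factor each:
  s^2 + 18s + 72 = (s + 12)(s + 6)
  s^2 + 21s + 108 = (s + 12)(s + 9)
Common monic factor: s + 12


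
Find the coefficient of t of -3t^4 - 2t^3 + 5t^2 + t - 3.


Read off the coefficient of t: 1


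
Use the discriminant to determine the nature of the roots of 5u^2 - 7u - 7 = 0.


D = b^2 - 4ac = (-7)^2 - 4(5)(-7) = 49 + 140 = 189
Since D > 0: two distinct irrational roots


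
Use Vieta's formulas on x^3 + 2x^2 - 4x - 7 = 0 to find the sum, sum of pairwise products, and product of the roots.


Monic cubic x^3+bx^2+cx+d=0: sum=-b, pairwise sum=c, product=-d.
b=2, c=-4, d=-7
r1+r2+r3 = -2
r1r2+r1r3+r2r3 = -4
r1r2r3 = 7


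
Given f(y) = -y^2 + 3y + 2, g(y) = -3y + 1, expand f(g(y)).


Substitute g(y) into f:
f(g(y)) = -1*(-3y + 1)^2 + 3*(-3y + 1) + 2
(-3y + 1)^2 = 9y^2 - 6y + 1
Expand and combine: -9y^2 - 3y + 4


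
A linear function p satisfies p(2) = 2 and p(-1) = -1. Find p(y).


p(y) = my + b. Using p(2)=2, p(-1)=-1:
m = (2 + 1)/(2 + 1) = 3/3 = 1
b = 2 - m*(2) = 2 - 2 = 0
p(y) = y


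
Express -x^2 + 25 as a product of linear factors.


Roots satisfy r1 + r2 = -b/a = 0 and r1*r2 = c/a = -25.
So r1 = 5, r2 = -5.
-x^2 + 25 = -(x - r1)(x - r2) = -(x - 5)(x + 5)


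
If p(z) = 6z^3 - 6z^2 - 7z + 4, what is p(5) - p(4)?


p(5) = 569
p(4) = 264
p(5) - p(4) = 569 - 264 = 305


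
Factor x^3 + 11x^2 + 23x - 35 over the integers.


Try integer roots (divisors of -35). x=1: p(1)=0.
Divide out (x - 1): quotient is x^2 + 12x + 35.
Factor the quadratic: (x + 5)(x + 7)
Result: (x - 1)(x + 5)(x + 7)


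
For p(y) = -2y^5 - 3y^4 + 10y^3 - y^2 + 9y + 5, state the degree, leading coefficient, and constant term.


Highest power of y is 5, with coefficient -2. Constant term is 5.
Degree = 5, leading coefficient = -2, constant term = 5


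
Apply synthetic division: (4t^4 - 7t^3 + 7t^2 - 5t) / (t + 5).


Synthetic division with c = -5. Coefficients: 4, -7, 7, -5, 0
Bring down 4.
  4 * -5 = -20; -20 - 7 = -27
  -27 * -5 = 135; 135 + 7 = 142
  142 * -5 = -710; -710 - 5 = -715
  -715 * -5 = 3575; 3575 + 0 = 3575
Quotient: 4t^3 - 27t^2 + 142t - 715, Remainder: 3575


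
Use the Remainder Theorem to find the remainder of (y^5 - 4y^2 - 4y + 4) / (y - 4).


By the Remainder Theorem, the remainder equals p(4):
  1*(4)^5 = 1024
  0*(4)^4 = 0
  0*(4)^3 = 0
  -4*(4)^2 = -64
  -4*(4)^1 = -16
  constant: 4
Sum: 1024 + 0 + 0 - 64 - 16 + 4 = 948


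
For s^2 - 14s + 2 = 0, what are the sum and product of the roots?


For as^2+bs+c=0: sum = -b/a, product = c/a.
a=1, b=-14, c=2
Sum = -(-14)/1 = 14
Product = (2)/1 = 2


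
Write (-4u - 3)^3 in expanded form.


Expand (-4u - 3)^3 by repeated multiplication:
  (-4u - 3)^2 = 16u^2 + 24u + 9
= -64u^3 - 144u^2 - 108u - 27


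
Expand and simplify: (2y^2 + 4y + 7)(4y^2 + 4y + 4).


Distribute each term of the first polynomial:
  (2y^2)(4y^2 + 4y + 4) = 8y^4 + 8y^3 + 8y^2
  (4y)(4y^2 + 4y + 4) = 16y^3 + 16y^2 + 16y
  (7)(4y^2 + 4y + 4) = 28y^2 + 28y + 28
Sum: 8y^4 + 24y^3 + 52y^2 + 44y + 28


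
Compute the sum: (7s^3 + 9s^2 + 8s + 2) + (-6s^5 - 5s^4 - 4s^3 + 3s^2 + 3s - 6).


Align terms by degree and add:
  7s^3 + 9s^2 + 8s + 2
  -6s^5 - 5s^4 - 4s^3 + 3s^2 + 3s - 6
= -6s^5 - 5s^4 + 3s^3 + 12s^2 + 11s - 4


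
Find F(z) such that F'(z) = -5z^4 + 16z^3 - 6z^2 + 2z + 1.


Reverse power rule on each term:
  ∫ -5z^4 dz = -z^5
  ∫ 16z^3 dz = 4z^4
  ∫ -6z^2 dz = -2z^3
  ∫ 2z dz = z^2
  ∫ 1 dz = z
F(z) = -z^5 + 4z^4 - 2z^3 + z^2 + z + C


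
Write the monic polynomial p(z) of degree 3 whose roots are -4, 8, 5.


p(z) = (z + 4)(z - 8)(z - 5)
Expand: z^3 - 9z^2 - 12z + 160


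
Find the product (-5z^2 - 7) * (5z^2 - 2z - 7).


Distribute each term of the first polynomial:
  (-5z^2)(5z^2 - 2z - 7) = -25z^4 + 10z^3 + 35z^2
  (-7)(5z^2 - 2z - 7) = -35z^2 + 14z + 49
Sum: -25z^4 + 10z^3 + 14z + 49


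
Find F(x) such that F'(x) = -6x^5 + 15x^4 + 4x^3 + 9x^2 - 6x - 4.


Reverse power rule on each term:
  ∫ -6x^5 dx = -x^6
  ∫ 15x^4 dx = 3x^5
  ∫ 4x^3 dx = x^4
  ∫ 9x^2 dx = 3x^3
  ∫ -6x dx = -3x^2
  ∫ -4 dx = -4x
F(x) = -x^6 + 3x^5 + x^4 + 3x^3 - 3x^2 - 4x + C


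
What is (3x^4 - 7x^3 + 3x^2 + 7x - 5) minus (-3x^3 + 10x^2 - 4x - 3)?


Distribute the minus sign:
  (3x^4 - 7x^3 + 3x^2 + 7x - 5)
- (-3x^3 + 10x^2 - 4x - 3)
Negate second polynomial: 3x^3 - 10x^2 + 4x + 3
Add: 3x^4 - 4x^3 - 7x^2 + 11x - 2


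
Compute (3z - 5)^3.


Expand (3z - 5)^3 by repeated multiplication:
  (3z - 5)^2 = 9z^2 - 30z + 25
= 27z^3 - 135z^2 + 225z - 125


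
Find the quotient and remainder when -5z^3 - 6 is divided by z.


(-5z^3 - 6) / (z)
Step 1: -5z^2 * (z) = -5z^3; subtract.
Step 2: 0 * (z) = 0; subtract.
Step 3: 0 * (z) = 0; subtract.
Quotient: -5z^2, Remainder: -6


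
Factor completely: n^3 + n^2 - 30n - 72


Try integer roots (divisors of -72). n=6: p(6)=0.
Divide out (n - 6): quotient is n^2 + 7n + 12.
Factor the quadratic: (n + 3)(n + 4)
Result: (n - 6)(n + 3)(n + 4)


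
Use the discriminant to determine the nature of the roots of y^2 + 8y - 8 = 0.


D = b^2 - 4ac = (8)^2 - 4(1)(-8) = 64 + 32 = 96
Since D > 0: two distinct irrational roots


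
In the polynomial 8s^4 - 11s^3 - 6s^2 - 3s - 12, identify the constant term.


Read off the constant term: -12


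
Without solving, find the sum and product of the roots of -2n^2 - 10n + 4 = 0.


For an^2+bn+c=0: sum = -b/a, product = c/a.
a=-2, b=-10, c=4
Sum = -(-10)/-2 = -5
Product = (4)/-2 = -2


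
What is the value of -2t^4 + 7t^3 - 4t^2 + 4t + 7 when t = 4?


Using direct substitution:
  -2 * (4)^4 = -512
  7 * (4)^3 = 448
  -4 * (4)^2 = -64
  4 * (4)^1 = 16
  constant: 7
Sum = -512 + 448 - 64 + 16 + 7 = -105


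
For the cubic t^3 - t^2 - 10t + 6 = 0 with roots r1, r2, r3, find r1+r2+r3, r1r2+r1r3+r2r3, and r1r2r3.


Monic cubic t^3+bt^2+ct+d=0: sum=-b, pairwise sum=c, product=-d.
b=-1, c=-10, d=6
r1+r2+r3 = 1
r1r2+r1r3+r2r3 = -10
r1r2r3 = -6


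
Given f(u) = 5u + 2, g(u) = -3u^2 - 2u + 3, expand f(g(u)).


Substitute g(u) into f:
f(g(u)) = 5*(-3u^2 - 2u + 3) + 2
Expand and combine: -15u^2 - 10u + 17


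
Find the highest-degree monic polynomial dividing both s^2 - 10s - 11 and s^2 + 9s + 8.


Factor each:
  s^2 - 10s - 11 = (s + 1)(s - 11)
  s^2 + 9s + 8 = (s + 1)(s + 8)
Common monic factor: s + 1


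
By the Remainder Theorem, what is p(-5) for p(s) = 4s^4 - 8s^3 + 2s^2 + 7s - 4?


By the Remainder Theorem, the remainder equals p(-5):
  4*(-5)^4 = 2500
  -8*(-5)^3 = 1000
  2*(-5)^2 = 50
  7*(-5)^1 = -35
  constant: -4
Sum: 2500 + 1000 + 50 - 35 - 4 = 3511


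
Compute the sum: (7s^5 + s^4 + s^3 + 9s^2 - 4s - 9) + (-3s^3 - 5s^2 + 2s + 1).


Align terms by degree and add:
  7s^5 + s^4 + s^3 + 9s^2 - 4s - 9
  -3s^3 - 5s^2 + 2s + 1
= 7s^5 + s^4 - 2s^3 + 4s^2 - 2s - 8


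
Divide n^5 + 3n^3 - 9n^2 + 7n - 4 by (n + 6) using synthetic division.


Synthetic division with c = -6. Coefficients: 1, 0, 3, -9, 7, -4
Bring down 1.
  1 * -6 = -6; -6 + 0 = -6
  -6 * -6 = 36; 36 + 3 = 39
  39 * -6 = -234; -234 - 9 = -243
  -243 * -6 = 1458; 1458 + 7 = 1465
  1465 * -6 = -8790; -8790 - 4 = -8794
Quotient: n^4 - 6n^3 + 39n^2 - 243n + 1465, Remainder: -8794


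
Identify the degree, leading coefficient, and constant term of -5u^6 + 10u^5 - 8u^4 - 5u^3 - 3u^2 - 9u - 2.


Highest power of u is 6, with coefficient -5. Constant term is -2.
Degree = 6, leading coefficient = -5, constant term = -2


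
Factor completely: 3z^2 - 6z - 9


Roots satisfy r1 + r2 = -b/a = 2 and r1*r2 = c/a = -3.
So r1 = 3, r2 = -1.
3z^2 - 6z - 9 = 3(z - r1)(z - r2) = 3(z - 3)(z + 1)


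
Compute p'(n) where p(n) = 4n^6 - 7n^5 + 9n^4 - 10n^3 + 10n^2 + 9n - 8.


Apply the power rule term by term:
  d/dn(4n^6) = 24n^5
  d/dn(-7n^5) = -35n^4
  d/dn(9n^4) = 36n^3
  d/dn(-10n^3) = -30n^2
  d/dn(10n^2) = 20n
  d/dn(9n) = 9
  d/dn(-8) = 0
p'(n) = 24n^5 - 35n^4 + 36n^3 - 30n^2 + 20n + 9


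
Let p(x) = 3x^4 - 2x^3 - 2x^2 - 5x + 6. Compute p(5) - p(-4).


p(5) = 1556
p(-4) = 890
p(5) - p(-4) = 1556 - 890 = 666


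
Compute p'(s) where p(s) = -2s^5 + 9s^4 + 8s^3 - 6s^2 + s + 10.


Apply the power rule term by term:
  d/ds(-2s^5) = -10s^4
  d/ds(9s^4) = 36s^3
  d/ds(8s^3) = 24s^2
  d/ds(-6s^2) = -12s
  d/ds(s) = 1
  d/ds(10) = 0
p'(s) = -10s^4 + 36s^3 + 24s^2 - 12s + 1


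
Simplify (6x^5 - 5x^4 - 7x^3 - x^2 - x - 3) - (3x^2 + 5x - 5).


Distribute the minus sign:
  (6x^5 - 5x^4 - 7x^3 - x^2 - x - 3)
- (3x^2 + 5x - 5)
Negate second polynomial: -3x^2 - 5x + 5
Add: 6x^5 - 5x^4 - 7x^3 - 4x^2 - 6x + 2


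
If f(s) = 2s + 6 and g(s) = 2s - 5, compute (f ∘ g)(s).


Substitute g(s) into f:
f(g(s)) = 2*(2s - 5) + 6
Expand and combine: 4s - 4


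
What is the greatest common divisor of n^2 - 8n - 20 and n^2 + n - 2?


Factor each:
  n^2 - 8n - 20 = (n + 2)(n - 10)
  n^2 + n - 2 = (n + 2)(n - 1)
Common monic factor: n + 2


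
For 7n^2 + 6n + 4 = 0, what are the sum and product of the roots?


For an^2+bn+c=0: sum = -b/a, product = c/a.
a=7, b=6, c=4
Sum = -(6)/7 = -6/7
Product = (4)/7 = 4/7


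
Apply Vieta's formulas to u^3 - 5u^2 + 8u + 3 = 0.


Monic cubic u^3+bu^2+cu+d=0: sum=-b, pairwise sum=c, product=-d.
b=-5, c=8, d=3
r1+r2+r3 = 5
r1r2+r1r3+r2r3 = 8
r1r2r3 = -3


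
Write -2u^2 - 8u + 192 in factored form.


Roots satisfy r1 + r2 = -b/a = -4 and r1*r2 = c/a = -96.
So r1 = 8, r2 = -12.
-2u^2 - 8u + 192 = -2(u - r1)(u - r2) = -2(u - 8)(u + 12)


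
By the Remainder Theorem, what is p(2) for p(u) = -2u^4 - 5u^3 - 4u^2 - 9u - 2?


By the Remainder Theorem, the remainder equals p(2):
  -2*(2)^4 = -32
  -5*(2)^3 = -40
  -4*(2)^2 = -16
  -9*(2)^1 = -18
  constant: -2
Sum: -32 - 40 - 16 - 18 - 2 = -108


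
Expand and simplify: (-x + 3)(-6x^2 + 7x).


Distribute each term of the first polynomial:
  (-x)(-6x^2 + 7x) = 6x^3 - 7x^2
  (3)(-6x^2 + 7x) = -18x^2 + 21x
Sum: 6x^3 - 25x^2 + 21x


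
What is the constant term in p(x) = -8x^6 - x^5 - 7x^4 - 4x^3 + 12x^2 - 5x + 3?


Read off the constant term: 3


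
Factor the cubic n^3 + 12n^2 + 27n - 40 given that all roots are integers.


Try integer roots (divisors of -40). n=-8: p(-8)=0.
Divide out (n + 8): quotient is n^2 + 4n - 5.
Factor the quadratic: (n + 5)(n - 1)
Result: (n + 8)(n + 5)(n - 1)
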